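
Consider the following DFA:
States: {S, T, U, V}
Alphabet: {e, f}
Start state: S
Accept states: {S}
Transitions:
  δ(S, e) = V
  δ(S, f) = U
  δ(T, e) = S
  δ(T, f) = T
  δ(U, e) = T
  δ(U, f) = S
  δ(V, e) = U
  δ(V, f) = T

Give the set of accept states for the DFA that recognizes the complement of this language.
Complement accept states = All states \ Original accept states
= {S, T, U, V} \ {S}
{T, U, V}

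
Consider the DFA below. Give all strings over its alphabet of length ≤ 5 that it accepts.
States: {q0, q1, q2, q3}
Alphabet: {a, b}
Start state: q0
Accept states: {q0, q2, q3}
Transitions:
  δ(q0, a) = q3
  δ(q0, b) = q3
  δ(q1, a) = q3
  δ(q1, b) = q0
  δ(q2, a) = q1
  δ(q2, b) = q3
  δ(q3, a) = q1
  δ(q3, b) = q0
ε, a, b, ab, bb, aaa, aab, aba, abb, baa, bab, bba, bbb, aaab, aaba, aabb, abab, abbb, baab, baba, babb, bbab, bbbb, aaaaa, aaaab, aaaba, aaabb, aabab, aabbb, abaaa, abaab, ababa, ababb, abbaa, abbab, abbba, abbbb, baaaa, baaab, baaba, baabb, babab, babbb, bbaaa, bbaab, bbaba, bbabb, bbbaa, bbbab, bbbba, bbbbb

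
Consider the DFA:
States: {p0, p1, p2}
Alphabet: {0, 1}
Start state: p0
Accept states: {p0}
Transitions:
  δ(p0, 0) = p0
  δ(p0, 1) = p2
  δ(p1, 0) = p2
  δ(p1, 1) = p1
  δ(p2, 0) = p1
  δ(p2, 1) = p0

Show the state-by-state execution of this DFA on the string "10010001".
read '1': p0 → p2
  read '0': p2 → p1
  read '0': p1 → p2
  read '1': p2 → p0
  read '0': p0 → p0
  read '0': p0 → p0
  read '0': p0 → p0
  read '1': p0 → p2
p0 -> p2 -> p1 -> p2 -> p0 -> p0 -> p0 -> p0 -> p2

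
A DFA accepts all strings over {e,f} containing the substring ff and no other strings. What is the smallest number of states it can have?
By Myhill–Nerode, count the distinguishable equivalence classes: 3 classes — one per longest suffix of the input that is a prefix of 'ff' (lengths 0 through 1), plus an absorbing 'already seen ff' class.
3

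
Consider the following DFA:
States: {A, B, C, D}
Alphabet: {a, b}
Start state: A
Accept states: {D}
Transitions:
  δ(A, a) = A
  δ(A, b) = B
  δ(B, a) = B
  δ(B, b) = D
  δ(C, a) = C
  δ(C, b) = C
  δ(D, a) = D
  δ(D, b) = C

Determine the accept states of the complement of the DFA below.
Complement accept states = All states \ Original accept states
= {A, B, C, D} \ {D}
{A, B, C}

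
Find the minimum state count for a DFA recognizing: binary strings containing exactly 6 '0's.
By Myhill–Nerode, count the distinguishable equivalence classes: 8 classes — having seen 0, 1, …, 6, or >6 copies of '0'; the count-6 class is the only accepting one and >6 is dead.
8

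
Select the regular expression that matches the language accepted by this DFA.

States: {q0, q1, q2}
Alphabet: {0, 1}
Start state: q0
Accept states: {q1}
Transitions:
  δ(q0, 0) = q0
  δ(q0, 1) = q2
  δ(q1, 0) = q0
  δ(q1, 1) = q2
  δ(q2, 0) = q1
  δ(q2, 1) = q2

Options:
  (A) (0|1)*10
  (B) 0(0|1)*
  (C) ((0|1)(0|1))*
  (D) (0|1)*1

Check each option against the DFA on short strings; one disagreement eliminates an option:
  (A) (0|1)*10: agrees with the DFA on every string of length ≤ 6
  (B) 0(0|1)*: on '0' the DFA goes q0 → q0 and rejects (q0 ∉ Accept), but the regex matches it → eliminate
  (C) ((0|1)(0|1))*: on ε the DFA stays in q0 and rejects (q0 ∉ Accept), but the regex matches it → eliminate
  (D) (0|1)*1: on '1' the DFA goes q0 → q2 and rejects (q2 ∉ Accept), but the regex matches it → eliminate
Only (A) is consistent with the DFA.
(A) (0|1)*10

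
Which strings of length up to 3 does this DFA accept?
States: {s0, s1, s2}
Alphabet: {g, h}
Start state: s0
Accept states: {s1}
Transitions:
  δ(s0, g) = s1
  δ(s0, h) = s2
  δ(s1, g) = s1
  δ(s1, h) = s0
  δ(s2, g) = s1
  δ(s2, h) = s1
g, gg, hg, hh, ggg, ghg, hgg, hhg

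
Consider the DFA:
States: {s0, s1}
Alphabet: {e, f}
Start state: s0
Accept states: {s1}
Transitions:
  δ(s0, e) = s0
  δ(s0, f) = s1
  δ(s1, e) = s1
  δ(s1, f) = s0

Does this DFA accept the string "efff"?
Processing string "efff":
  s0 --e--> s0
  s0 --f--> s1
  s1 --f--> s0
  s0 --f--> s1
Final state: s1
Accept states: {s1}
Yes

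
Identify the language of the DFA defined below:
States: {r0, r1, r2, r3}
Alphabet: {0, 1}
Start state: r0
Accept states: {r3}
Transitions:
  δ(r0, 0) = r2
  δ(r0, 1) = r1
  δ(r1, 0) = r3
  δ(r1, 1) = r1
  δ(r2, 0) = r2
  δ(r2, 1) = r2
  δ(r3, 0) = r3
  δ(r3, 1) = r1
Testing a few strings:
  '0' → reject
  '110' → accept
  '1' → reject
  '100' → accept
State roles: r0=no input read; r1=started with 1, last symbol 1; r2=started with 0 (dead); r3=started with 1, last symbol 0
All binary strings that start with 1 and end with 0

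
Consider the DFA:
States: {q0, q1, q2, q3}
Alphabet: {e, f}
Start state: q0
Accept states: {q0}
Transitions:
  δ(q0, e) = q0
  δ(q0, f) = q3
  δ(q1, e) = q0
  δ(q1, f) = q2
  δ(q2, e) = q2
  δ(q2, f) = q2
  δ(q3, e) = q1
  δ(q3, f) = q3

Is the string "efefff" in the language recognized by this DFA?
Processing string "efefff":
  q0 --e--> q0
  q0 --f--> q3
  q3 --e--> q1
  q1 --f--> q2
  q2 --f--> q2
  q2 --f--> q2
Final state: q2
Accept states: {q0}
No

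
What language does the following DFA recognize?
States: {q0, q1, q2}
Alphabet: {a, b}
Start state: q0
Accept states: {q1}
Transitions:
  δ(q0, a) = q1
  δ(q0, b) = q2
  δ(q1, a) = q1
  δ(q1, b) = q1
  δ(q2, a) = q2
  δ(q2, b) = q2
Testing a few strings:
  'aba' → accept
  'bab' → reject
  'abb' → accept
  'bb' → reject
State roles: q0=no input read; q1=started with a; q2=started with b (dead)
All strings over {a,b} starting with a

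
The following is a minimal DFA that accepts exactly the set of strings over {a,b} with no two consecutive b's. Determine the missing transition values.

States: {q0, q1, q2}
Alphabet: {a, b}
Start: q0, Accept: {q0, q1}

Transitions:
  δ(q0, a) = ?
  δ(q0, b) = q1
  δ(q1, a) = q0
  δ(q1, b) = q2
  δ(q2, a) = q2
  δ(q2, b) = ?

From the language and accept set, identify what each state tracks — q0: last symbol not b (ok); q1: last symbol b (ok); q2: saw bb (dead).
Each missing δ(q, a) is the state matching the new tracked value after reading a.
δ(q0, a) = q0; δ(q2, b) = q2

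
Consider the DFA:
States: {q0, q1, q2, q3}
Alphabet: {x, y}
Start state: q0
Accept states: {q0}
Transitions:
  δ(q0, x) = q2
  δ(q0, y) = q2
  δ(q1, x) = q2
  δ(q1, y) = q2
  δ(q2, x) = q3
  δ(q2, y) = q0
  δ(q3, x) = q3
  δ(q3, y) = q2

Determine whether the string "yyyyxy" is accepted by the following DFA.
Processing string "yyyyxy":
  q0 --y--> q2
  q2 --y--> q0
  q0 --y--> q2
  q2 --y--> q0
  q0 --x--> q2
  q2 --y--> q0
Final state: q0
Accept states: {q0}
Yes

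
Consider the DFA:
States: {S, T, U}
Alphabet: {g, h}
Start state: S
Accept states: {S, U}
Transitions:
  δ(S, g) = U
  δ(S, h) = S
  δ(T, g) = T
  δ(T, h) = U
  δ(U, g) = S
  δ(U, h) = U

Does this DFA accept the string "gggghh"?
Processing string "gggghh":
  S --g--> U
  U --g--> S
  S --g--> U
  U --g--> S
  S --h--> S
  S --h--> S
Final state: S
Accept states: {S, U}
Yes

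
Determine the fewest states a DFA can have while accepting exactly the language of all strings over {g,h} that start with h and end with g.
By Myhill–Nerode, count the distinguishable equivalence classes: four classes — empty / starts-h-ends-h / starts-h-ends-g / starts-g (dead).
4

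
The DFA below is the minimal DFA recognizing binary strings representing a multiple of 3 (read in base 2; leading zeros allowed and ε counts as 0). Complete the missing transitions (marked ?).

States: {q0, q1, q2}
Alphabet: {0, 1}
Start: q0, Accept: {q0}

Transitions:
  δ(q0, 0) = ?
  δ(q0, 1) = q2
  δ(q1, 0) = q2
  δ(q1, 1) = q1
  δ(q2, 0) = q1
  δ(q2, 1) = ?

From the language and accept set, identify what each state tracks — q0: value ≡ 0 (mod 3); q1: value ≡ 2 (mod 3); q2: value ≡ 1 (mod 3).
Each missing δ(q, a) is the state matching the new tracked value after reading a.
δ(q0, 0) = q0; δ(q2, 1) = q0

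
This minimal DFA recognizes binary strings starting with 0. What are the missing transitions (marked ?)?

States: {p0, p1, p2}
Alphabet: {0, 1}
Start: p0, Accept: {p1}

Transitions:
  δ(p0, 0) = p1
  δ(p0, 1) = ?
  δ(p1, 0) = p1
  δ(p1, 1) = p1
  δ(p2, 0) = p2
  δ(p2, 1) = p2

From the language and accept set, identify what each state tracks — p0: no input read; p1: started with 0; p2: started with 1 (dead).
Each missing δ(q, a) is the state matching the new tracked value after reading a.
δ(p0, 1) = p2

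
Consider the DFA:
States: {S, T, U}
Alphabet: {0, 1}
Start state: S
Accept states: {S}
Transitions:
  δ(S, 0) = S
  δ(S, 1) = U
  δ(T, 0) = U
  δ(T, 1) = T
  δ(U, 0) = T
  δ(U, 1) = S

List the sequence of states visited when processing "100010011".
read '1': S → U
  read '0': U → T
  read '0': T → U
  read '0': U → T
  read '1': T → T
  read '0': T → U
  read '0': U → T
  read '1': T → T
  read '1': T → T
S -> U -> T -> U -> T -> T -> U -> T -> T -> T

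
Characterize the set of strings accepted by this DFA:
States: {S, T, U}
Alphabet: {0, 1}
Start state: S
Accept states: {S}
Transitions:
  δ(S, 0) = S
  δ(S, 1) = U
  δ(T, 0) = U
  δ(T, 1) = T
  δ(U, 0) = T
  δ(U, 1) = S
Testing a few strings:
  '001' → reject
  '101' → reject
  '1' → reject
  '00' → accept
State roles: S=value ≡ 0 (mod 3); T=value ≡ 2 (mod 3); U=value ≡ 1 (mod 3)
All binary strings representing a multiple of 3 (read in base 2; leading zeros allowed and ε counts as 0)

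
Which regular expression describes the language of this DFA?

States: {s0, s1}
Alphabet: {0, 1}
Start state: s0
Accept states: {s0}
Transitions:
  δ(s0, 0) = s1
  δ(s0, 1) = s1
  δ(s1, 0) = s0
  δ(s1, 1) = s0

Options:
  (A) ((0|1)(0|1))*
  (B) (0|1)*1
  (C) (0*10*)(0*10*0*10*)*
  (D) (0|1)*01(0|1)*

Check each option against the DFA on short strings; one disagreement eliminates an option:
  (A) ((0|1)(0|1))*: agrees with the DFA on every string of length ≤ 6
  (B) (0|1)*1: on ε the DFA stays in s0 and accepts (s0 ∈ Accept), but the regex does not match it → eliminate
  (C) (0*10*)(0*10*0*10*)*: on ε the DFA stays in s0 and accepts (s0 ∈ Accept), but the regex does not match it → eliminate
  (D) (0|1)*01(0|1)*: on ε the DFA stays in s0 and accepts (s0 ∈ Accept), but the regex does not match it → eliminate
Only (A) is consistent with the DFA.
(A) ((0|1)(0|1))*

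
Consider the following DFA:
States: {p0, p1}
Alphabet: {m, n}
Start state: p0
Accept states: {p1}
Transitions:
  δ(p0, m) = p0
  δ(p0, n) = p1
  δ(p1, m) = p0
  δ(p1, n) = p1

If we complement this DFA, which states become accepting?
Complement accept states = All states \ Original accept states
= {p0, p1} \ {p1}
{p0}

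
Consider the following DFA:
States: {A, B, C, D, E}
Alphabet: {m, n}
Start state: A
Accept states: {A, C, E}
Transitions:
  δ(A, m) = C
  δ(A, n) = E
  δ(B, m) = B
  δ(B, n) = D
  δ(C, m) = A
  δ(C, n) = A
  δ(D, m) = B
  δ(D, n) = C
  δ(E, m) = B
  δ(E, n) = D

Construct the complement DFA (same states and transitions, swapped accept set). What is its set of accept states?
Complement accept states = All states \ Original accept states
= {A, B, C, D, E} \ {A, C, E}
{B, D}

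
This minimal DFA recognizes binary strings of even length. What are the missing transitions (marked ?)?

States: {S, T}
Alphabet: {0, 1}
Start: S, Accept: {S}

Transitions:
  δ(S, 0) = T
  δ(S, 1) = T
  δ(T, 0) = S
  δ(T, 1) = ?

From the language and accept set, identify what each state tracks — S: even length so far; T: odd length so far.
Each missing δ(q, a) is the state matching the new tracked value after reading a.
δ(T, 1) = S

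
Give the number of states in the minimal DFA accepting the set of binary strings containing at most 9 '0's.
By Myhill–Nerode, count the distinguishable equivalence classes: 11 classes — having seen 0, 1, …, 9, or >9 copies of '0'; counts 0 through 9 are accepting and >9 is dead.
11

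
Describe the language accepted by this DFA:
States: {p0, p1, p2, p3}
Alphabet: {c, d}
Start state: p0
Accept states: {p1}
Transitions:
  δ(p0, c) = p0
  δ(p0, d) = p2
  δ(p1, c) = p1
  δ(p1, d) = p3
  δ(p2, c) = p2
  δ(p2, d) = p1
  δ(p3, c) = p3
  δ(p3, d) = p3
Testing a few strings:
  'ddcc' → accept
  'd' → reject
  'cdd' → accept
  'ccc' → reject
State roles: p0=zero d's; p1=two d's; p2=one d; p3=≥ three d's (dead)
All strings over {c,d} containing exactly two d's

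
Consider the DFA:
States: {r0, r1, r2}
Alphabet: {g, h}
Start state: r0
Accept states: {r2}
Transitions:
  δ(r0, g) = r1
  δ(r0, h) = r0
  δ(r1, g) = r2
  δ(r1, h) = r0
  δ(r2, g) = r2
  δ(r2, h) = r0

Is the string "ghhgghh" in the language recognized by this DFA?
Processing string "ghhgghh":
  r0 --g--> r1
  r1 --h--> r0
  r0 --h--> r0
  r0 --g--> r1
  r1 --g--> r2
  r2 --h--> r0
  r0 --h--> r0
Final state: r0
Accept states: {r2}
No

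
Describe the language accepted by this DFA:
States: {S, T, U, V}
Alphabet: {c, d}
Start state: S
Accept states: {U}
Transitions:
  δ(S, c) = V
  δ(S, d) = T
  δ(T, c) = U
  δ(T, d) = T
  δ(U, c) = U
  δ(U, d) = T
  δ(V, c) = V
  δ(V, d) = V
Testing a few strings:
  'c' → reject
  'ccc' → reject
  'ccd' → reject
  'cccc' → reject
State roles: S=no input read; T=started with d, last symbol d; U=started with d, last symbol c; V=started with c (dead)
All strings over {c,d} that start with d and end with c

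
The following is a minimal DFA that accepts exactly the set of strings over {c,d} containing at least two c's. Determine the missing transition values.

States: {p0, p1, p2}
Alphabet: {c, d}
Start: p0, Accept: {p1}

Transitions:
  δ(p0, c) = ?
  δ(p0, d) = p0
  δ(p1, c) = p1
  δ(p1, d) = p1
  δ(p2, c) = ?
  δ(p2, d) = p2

From the language and accept set, identify what each state tracks — p0: zero c's seen; p1: ≥ two c's seen; p2: one c seen.
Each missing δ(q, a) is the state matching the new tracked value after reading a.
δ(p0, c) = p2; δ(p2, c) = p1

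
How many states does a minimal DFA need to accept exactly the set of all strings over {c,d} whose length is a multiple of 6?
By Myhill–Nerode, count the distinguishable equivalence classes: 6 classes — one per residue of the length mod 6; class i is distinguished from class j by any string of length (6 − i) mod 6.
6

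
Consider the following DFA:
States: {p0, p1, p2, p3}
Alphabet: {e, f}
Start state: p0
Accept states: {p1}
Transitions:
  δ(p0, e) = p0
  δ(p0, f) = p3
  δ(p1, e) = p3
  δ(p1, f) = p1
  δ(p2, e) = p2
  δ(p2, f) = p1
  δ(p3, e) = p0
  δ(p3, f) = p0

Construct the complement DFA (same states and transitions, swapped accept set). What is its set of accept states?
Complement accept states = All states \ Original accept states
= {p0, p1, p2, p3} \ {p1}
{p0, p2, p3}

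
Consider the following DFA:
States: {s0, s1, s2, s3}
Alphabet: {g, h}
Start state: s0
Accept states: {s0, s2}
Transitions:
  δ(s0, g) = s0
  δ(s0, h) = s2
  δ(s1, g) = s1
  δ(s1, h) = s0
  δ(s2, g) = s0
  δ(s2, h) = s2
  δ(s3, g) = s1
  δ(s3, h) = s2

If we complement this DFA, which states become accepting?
Complement accept states = All states \ Original accept states
= {s0, s1, s2, s3} \ {s0, s2}
{s1, s3}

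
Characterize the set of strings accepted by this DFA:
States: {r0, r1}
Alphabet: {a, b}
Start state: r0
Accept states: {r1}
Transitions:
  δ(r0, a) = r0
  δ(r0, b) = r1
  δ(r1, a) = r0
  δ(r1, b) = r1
Testing a few strings:
  'b' → accept
  'a' → reject
  'bbb' → accept
  'ba' → reject
State roles: r0=last symbol not b; r1=last symbol is b
All strings over {a,b} ending with b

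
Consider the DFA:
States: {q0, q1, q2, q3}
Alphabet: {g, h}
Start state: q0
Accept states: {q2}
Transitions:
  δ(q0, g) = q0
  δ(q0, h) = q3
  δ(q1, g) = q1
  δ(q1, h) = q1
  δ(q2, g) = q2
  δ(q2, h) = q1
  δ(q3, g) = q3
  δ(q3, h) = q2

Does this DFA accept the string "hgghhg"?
Processing string "hgghhg":
  q0 --h--> q3
  q3 --g--> q3
  q3 --g--> q3
  q3 --h--> q2
  q2 --h--> q1
  q1 --g--> q1
Final state: q1
Accept states: {q2}
No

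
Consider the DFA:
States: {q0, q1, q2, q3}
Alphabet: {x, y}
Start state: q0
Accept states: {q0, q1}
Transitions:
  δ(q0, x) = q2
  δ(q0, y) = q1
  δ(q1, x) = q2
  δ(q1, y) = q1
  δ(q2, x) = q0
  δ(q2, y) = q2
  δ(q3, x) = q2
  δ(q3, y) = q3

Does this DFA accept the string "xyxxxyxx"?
Processing string "xyxxxyxx":
  q0 --x--> q2
  q2 --y--> q2
  q2 --x--> q0
  q0 --x--> q2
  q2 --x--> q0
  q0 --y--> q1
  q1 --x--> q2
  q2 --x--> q0
Final state: q0
Accept states: {q0, q1}
Yes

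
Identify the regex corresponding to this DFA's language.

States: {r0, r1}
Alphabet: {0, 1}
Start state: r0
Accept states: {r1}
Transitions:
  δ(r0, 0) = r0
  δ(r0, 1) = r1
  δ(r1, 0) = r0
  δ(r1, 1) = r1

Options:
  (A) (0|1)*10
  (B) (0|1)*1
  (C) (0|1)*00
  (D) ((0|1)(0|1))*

Check each option against the DFA on short strings; one disagreement eliminates an option:
  (A) (0|1)*10: on '1' the DFA goes r0 → r1 and accepts (r1 ∈ Accept), but the regex does not match it → eliminate
  (B) (0|1)*1: agrees with the DFA on every string of length ≤ 6
  (C) (0|1)*00: on '1' the DFA goes r0 → r1 and accepts (r1 ∈ Accept), but the regex does not match it → eliminate
  (D) ((0|1)(0|1))*: on ε the DFA stays in r0 and rejects (r0 ∉ Accept), but the regex matches it → eliminate
Only (B) is consistent with the DFA.
(B) (0|1)*1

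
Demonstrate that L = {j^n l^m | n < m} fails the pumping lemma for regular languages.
Assume L is regular with pumping length p. Idea: pumping up the j-block makes the j-count reach the l-count.
Choose s = j^p l^(p+1) ∈ L. By the pumping lemma, s = xyz with |xy| ≤ p, |y| > 0, so y = j^k with k ≥ 1. Then xy²z = j^(p+k) l^(p+1). Since p+k ≥ p+1, the number of j's is no longer strictly less than the number of l's, so xy²z ∉ L.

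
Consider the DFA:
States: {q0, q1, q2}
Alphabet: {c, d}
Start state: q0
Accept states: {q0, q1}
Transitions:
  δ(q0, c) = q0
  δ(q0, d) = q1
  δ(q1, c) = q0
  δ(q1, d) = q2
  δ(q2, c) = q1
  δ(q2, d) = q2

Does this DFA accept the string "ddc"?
Processing string "ddc":
  q0 --d--> q1
  q1 --d--> q2
  q2 --c--> q1
Final state: q1
Accept states: {q0, q1}
Yes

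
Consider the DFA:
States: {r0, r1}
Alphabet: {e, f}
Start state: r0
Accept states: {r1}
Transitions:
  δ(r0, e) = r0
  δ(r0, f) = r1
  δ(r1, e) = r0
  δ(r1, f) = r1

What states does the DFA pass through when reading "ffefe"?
read 'f': r0 → r1
  read 'f': r1 → r1
  read 'e': r1 → r0
  read 'f': r0 → r1
  read 'e': r1 → r0
r0 -> r1 -> r1 -> r0 -> r1 -> r0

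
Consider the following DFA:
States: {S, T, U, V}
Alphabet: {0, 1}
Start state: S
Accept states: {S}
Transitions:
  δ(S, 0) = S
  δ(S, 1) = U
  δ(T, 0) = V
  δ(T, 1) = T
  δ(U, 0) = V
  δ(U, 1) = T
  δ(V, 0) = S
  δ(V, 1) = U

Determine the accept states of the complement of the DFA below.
Complement accept states = All states \ Original accept states
= {S, T, U, V} \ {S}
{T, U, V}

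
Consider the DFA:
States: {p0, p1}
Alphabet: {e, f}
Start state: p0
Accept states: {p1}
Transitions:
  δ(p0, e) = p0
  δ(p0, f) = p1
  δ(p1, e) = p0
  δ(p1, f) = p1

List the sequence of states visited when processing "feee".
read 'f': p0 → p1
  read 'e': p1 → p0
  read 'e': p0 → p0
  read 'e': p0 → p0
p0 -> p1 -> p0 -> p0 -> p0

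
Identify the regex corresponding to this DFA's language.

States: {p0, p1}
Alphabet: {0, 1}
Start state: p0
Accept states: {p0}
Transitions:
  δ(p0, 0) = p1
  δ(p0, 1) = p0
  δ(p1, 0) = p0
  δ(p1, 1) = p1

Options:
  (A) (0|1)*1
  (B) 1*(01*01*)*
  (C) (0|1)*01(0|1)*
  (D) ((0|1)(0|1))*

Check each option against the DFA on short strings; one disagreement eliminates an option:
  (A) (0|1)*1: on ε the DFA stays in p0 and accepts (p0 ∈ Accept), but the regex does not match it → eliminate
  (B) 1*(01*01*)*: agrees with the DFA on every string of length ≤ 6
  (C) (0|1)*01(0|1)*: on ε the DFA stays in p0 and accepts (p0 ∈ Accept), but the regex does not match it → eliminate
  (D) ((0|1)(0|1))*: on '1' the DFA goes p0 → p0 and accepts (p0 ∈ Accept), but the regex does not match it → eliminate
Only (B) is consistent with the DFA.
(B) 1*(01*01*)*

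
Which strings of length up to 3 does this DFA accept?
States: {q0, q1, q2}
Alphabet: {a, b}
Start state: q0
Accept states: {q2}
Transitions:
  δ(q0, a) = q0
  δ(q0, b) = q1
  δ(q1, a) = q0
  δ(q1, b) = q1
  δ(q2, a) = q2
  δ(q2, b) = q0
None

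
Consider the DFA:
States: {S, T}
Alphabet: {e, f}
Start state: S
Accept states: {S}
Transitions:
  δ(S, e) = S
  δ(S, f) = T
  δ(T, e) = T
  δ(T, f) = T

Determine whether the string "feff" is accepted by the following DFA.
Processing string "feff":
  S --f--> T
  T --e--> T
  T --f--> T
  T --f--> T
Final state: T
Accept states: {S}
No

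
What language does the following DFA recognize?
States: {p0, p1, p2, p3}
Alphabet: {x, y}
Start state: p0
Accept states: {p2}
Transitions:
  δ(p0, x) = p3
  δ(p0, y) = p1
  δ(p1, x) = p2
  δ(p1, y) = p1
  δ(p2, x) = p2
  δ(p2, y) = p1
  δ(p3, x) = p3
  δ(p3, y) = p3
Testing a few strings:
  'yyyy' → reject
  'yyyx' → accept
  'yxyy' → reject
  'yxx' → accept
State roles: p0=no input read; p1=started with y, last symbol y; p2=started with y, last symbol x; p3=started with x (dead)
All strings over {x,y} that start with y and end with x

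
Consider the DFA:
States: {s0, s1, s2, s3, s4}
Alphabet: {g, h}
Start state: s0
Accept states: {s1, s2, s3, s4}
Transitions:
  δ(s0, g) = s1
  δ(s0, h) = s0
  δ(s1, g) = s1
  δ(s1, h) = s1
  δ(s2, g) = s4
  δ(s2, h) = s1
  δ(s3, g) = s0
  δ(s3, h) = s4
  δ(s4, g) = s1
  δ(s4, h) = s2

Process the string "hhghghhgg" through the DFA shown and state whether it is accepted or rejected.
Processing string "hhghghhgg":
  s0 --h--> s0
  s0 --h--> s0
  s0 --g--> s1
  s1 --h--> s1
  s1 --g--> s1
  s1 --h--> s1
  s1 --h--> s1
  s1 --g--> s1
  s1 --g--> s1
Final state: s1
Accept states: {s1, s2, s3, s4}
Yes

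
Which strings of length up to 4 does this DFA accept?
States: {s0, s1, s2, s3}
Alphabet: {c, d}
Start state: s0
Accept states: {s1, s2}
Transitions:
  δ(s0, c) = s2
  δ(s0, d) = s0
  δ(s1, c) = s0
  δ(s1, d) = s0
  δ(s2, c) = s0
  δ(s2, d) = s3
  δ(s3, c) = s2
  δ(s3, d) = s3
c, dc, ccc, cdc, ddc, ccdc, cddc, dccc, dcdc, dddc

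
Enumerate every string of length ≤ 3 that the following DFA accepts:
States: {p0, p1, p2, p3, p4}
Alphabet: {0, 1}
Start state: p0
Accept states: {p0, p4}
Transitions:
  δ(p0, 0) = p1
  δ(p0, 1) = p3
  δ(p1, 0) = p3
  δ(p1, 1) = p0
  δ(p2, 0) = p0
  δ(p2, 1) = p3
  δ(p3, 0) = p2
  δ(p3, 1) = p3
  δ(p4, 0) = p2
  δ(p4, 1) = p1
ε, 01, 100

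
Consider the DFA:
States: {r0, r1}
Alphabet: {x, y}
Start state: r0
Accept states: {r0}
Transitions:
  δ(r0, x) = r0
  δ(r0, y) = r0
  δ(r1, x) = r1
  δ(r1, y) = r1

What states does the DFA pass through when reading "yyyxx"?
read 'y': r0 → r0
  read 'y': r0 → r0
  read 'y': r0 → r0
  read 'x': r0 → r0
  read 'x': r0 → r0
r0 -> r0 -> r0 -> r0 -> r0 -> r0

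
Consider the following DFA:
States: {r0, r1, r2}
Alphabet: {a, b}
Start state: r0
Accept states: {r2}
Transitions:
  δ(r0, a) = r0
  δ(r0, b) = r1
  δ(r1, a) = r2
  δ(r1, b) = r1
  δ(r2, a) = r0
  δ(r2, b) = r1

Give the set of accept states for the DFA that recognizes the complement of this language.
Complement accept states = All states \ Original accept states
= {r0, r1, r2} \ {r2}
{r0, r1}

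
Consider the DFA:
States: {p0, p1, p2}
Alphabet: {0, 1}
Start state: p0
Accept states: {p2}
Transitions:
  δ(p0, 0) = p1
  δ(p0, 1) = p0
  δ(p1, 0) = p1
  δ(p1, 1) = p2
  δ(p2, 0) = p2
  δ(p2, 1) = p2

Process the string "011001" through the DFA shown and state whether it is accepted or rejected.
Processing string "011001":
  p0 --0--> p1
  p1 --1--> p2
  p2 --1--> p2
  p2 --0--> p2
  p2 --0--> p2
  p2 --1--> p2
Final state: p2
Accept states: {p2}
Yes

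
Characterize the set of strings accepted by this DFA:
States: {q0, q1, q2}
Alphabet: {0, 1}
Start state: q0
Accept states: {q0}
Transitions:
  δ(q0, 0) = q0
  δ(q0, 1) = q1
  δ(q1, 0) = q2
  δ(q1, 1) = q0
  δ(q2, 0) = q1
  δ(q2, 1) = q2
Testing a few strings:
  '110' → accept
  '10' → reject
  '01' → reject
  '1' → reject
State roles: q0=value ≡ 0 (mod 3); q1=value ≡ 1 (mod 3); q2=value ≡ 2 (mod 3)
All binary strings representing a multiple of 3 (read in base 2; leading zeros allowed and ε counts as 0)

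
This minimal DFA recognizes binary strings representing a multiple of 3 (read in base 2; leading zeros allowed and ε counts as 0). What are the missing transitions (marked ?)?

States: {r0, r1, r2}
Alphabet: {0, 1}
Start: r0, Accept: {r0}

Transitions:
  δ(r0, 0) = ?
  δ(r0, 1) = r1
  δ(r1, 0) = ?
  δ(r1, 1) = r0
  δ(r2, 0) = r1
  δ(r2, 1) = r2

From the language and accept set, identify what each state tracks — r0: value ≡ 0 (mod 3); r1: value ≡ 1 (mod 3); r2: value ≡ 2 (mod 3).
Each missing δ(q, a) is the state matching the new tracked value after reading a.
δ(r0, 0) = r0; δ(r1, 0) = r2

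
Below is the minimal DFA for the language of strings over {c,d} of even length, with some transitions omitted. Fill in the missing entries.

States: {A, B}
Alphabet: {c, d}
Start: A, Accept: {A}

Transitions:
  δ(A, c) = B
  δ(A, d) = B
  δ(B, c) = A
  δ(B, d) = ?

From the language and accept set, identify what each state tracks — A: even length so far; B: odd length so far.
Each missing δ(q, a) is the state matching the new tracked value after reading a.
δ(B, d) = A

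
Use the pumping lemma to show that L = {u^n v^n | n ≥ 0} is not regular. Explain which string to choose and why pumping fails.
Assume L is regular with pumping length p. Idea: pumping the u-block changes the count balance.
Choose s = u^p v^p (length 2p ≥ p). By the pumping lemma, s = xyz with |xy| ≤ p, |y| > 0. So y = u^k for some k > 0 (since xy is entirely within the u's). Pumping gives xy²z = u^(p+k) v^p, which is not in L since p+k ≠ p.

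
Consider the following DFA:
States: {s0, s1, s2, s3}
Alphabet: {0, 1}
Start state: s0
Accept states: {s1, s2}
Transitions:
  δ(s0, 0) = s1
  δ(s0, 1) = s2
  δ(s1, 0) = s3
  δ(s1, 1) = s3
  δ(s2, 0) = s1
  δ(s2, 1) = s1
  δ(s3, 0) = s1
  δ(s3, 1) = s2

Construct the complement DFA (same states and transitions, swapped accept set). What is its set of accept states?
Complement accept states = All states \ Original accept states
= {s0, s1, s2, s3} \ {s1, s2}
{s0, s3}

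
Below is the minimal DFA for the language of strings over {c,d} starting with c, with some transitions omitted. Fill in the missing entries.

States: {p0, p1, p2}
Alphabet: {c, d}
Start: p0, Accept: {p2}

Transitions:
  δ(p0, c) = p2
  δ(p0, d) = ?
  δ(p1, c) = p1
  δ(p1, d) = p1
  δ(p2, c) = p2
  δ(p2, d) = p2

From the language and accept set, identify what each state tracks — p0: no input read; p1: started with d (dead); p2: started with c.
Each missing δ(q, a) is the state matching the new tracked value after reading a.
δ(p0, d) = p1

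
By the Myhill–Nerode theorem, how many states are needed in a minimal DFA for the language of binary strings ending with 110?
By Myhill–Nerode, count the distinguishable equivalence classes: 4 classes — one per longest suffix of the input that is a prefix of '110' (lengths 0 through 3); only the length-3 class is accepting.
4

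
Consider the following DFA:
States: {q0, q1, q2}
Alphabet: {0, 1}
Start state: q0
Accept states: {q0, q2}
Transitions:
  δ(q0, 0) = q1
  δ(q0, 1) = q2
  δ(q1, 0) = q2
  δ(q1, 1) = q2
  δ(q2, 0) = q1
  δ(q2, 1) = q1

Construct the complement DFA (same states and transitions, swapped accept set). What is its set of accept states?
Complement accept states = All states \ Original accept states
= {q0, q1, q2} \ {q0, q2}
{q1}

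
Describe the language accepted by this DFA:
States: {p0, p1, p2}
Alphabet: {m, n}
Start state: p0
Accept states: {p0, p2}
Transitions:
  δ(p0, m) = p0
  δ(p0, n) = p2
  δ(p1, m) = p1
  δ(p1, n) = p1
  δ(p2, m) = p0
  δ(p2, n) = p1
Testing a few strings:
  'mm' → accept
  'mmm' → accept
  'nm' → accept
  'mmnn' → reject
State roles: p0=last symbol not n (ok); p1=saw nn (dead); p2=last symbol n (ok)
All strings over {m,n} with no two consecutive n's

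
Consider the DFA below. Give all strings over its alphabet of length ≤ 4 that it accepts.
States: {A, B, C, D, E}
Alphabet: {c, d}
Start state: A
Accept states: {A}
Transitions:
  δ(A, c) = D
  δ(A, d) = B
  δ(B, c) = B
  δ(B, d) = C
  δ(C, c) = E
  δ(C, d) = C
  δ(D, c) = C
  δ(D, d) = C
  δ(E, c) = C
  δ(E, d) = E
ε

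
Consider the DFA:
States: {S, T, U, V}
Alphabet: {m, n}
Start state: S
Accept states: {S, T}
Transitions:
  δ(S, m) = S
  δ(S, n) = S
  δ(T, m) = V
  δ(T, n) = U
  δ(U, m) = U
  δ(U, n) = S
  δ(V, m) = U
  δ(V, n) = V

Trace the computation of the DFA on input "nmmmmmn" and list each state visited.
read 'n': S → S
  read 'm': S → S
  read 'm': S → S
  read 'm': S → S
  read 'm': S → S
  read 'm': S → S
  read 'n': S → S
S -> S -> S -> S -> S -> S -> S -> S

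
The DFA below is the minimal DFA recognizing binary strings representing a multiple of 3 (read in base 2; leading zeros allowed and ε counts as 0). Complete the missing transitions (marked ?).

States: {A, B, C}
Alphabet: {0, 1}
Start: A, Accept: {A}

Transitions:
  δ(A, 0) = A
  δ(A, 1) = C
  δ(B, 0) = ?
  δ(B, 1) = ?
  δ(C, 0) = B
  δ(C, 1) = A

From the language and accept set, identify what each state tracks — A: value ≡ 0 (mod 3); B: value ≡ 2 (mod 3); C: value ≡ 1 (mod 3).
Each missing δ(q, a) is the state matching the new tracked value after reading a.
δ(B, 0) = C; δ(B, 1) = B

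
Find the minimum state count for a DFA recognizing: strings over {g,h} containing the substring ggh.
By Myhill–Nerode, count the distinguishable equivalence classes: 4 classes — one per longest suffix of the input that is a prefix of 'ggh' (lengths 0 through 2), plus an absorbing 'already seen ggh' class.
4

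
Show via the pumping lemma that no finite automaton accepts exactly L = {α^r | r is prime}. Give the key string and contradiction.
Assume L is regular with pumping length p. Idea: pumping by a suitable count produces a composite length.
Let q be a prime with q ≥ p and choose s = α^q ∈ L. By the pumping lemma, s = xyz with |xy| ≤ p, |y| = k ≥ 1. Take i = q+1: |xy^(q+1)z| = q + q·k = q(1+k). Since q ≥ 2 and 1+k ≥ 2, q(1+k) is composite, so xy^(q+1)z ∉ L.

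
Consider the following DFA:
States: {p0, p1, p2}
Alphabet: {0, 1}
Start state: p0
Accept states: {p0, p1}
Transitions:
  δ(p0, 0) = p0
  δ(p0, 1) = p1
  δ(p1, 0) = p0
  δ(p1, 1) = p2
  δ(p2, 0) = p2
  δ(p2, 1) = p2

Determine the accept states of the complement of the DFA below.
Complement accept states = All states \ Original accept states
= {p0, p1, p2} \ {p0, p1}
{p2}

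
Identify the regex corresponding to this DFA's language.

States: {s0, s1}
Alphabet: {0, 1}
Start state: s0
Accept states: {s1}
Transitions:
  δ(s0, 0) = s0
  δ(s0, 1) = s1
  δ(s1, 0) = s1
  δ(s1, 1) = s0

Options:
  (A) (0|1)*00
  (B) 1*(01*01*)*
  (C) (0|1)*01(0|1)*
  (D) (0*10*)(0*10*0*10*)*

Check each option against the DFA on short strings; one disagreement eliminates an option:
  (A) (0|1)*00: on '1' the DFA goes s0 → s1 and accepts (s1 ∈ Accept), but the regex does not match it → eliminate
  (B) 1*(01*01*)*: on ε the DFA stays in s0 and rejects (s0 ∉ Accept), but the regex matches it → eliminate
  (C) (0|1)*01(0|1)*: on '1' the DFA goes s0 → s1 and accepts (s1 ∈ Accept), but the regex does not match it → eliminate
  (D) (0*10*)(0*10*0*10*)*: agrees with the DFA on every string of length ≤ 6
Only (D) is consistent with the DFA.
(D) (0*10*)(0*10*0*10*)*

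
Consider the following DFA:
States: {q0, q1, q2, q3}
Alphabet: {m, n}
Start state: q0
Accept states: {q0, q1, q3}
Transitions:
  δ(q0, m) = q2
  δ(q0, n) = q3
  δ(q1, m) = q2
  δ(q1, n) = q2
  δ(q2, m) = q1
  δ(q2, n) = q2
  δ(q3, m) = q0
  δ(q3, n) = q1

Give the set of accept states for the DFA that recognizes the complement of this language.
Complement accept states = All states \ Original accept states
= {q0, q1, q2, q3} \ {q0, q1, q3}
{q2}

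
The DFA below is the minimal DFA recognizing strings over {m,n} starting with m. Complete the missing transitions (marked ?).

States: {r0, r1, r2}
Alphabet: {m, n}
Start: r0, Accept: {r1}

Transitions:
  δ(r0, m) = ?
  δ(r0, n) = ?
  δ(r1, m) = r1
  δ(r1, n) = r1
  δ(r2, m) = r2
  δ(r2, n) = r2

From the language and accept set, identify what each state tracks — r0: no input read; r1: started with m; r2: started with n (dead).
Each missing δ(q, a) is the state matching the new tracked value after reading a.
δ(r0, m) = r1; δ(r0, n) = r2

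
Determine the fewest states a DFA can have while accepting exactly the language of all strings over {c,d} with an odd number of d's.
By Myhill–Nerode, count the distinguishable equivalence classes: two classes — parity of the count of d's.
2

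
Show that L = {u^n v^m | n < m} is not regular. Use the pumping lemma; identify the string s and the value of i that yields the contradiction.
Assume L is regular with pumping length p. Idea: pumping up the u-block makes the u-count reach the v-count.
Choose s = u^p v^(p+1) ∈ L. By the pumping lemma, s = xyz with |xy| ≤ p, |y| > 0, so y = u^k with k ≥ 1. Then xy²z = u^(p+k) v^(p+1). Since p+k ≥ p+1, the number of u's is no longer strictly less than the number of v's, so xy²z ∉ L.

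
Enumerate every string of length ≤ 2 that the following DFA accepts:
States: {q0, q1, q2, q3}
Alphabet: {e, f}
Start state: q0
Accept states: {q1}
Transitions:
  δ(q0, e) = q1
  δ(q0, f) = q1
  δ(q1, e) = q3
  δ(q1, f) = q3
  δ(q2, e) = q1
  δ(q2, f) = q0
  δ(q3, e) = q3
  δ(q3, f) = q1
e, f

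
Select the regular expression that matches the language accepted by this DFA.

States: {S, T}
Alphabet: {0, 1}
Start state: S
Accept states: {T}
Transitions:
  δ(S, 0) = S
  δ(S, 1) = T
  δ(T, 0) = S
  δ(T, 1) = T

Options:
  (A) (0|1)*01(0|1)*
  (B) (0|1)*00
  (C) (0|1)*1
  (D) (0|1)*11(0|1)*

Check each option against the DFA on short strings; one disagreement eliminates an option:
  (A) (0|1)*01(0|1)*: on '1' the DFA goes S → T and accepts (T ∈ Accept), but the regex does not match it → eliminate
  (B) (0|1)*00: on '1' the DFA goes S → T and accepts (T ∈ Accept), but the regex does not match it → eliminate
  (C) (0|1)*1: agrees with the DFA on every string of length ≤ 6
  (D) (0|1)*11(0|1)*: on '1' the DFA goes S → T and accepts (T ∈ Accept), but the regex does not match it → eliminate
Only (C) is consistent with the DFA.
(C) (0|1)*1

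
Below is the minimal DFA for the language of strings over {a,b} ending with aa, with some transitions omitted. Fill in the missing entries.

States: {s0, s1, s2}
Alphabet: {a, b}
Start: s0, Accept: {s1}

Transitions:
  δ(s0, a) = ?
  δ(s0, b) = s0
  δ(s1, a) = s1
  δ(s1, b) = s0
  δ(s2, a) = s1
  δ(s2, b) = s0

From the language and accept set, identify what each state tracks — s0: last symbol not a; s1: two trailing a's; s2: one trailing a.
Each missing δ(q, a) is the state matching the new tracked value after reading a.
δ(s0, a) = s2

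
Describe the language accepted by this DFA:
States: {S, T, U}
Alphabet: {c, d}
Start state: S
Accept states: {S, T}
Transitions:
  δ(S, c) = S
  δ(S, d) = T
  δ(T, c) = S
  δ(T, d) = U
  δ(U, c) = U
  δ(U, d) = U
Testing a few strings:
  'c' → accept
  'd' → accept
  'ddcc' → reject
  'cdcd' → accept
State roles: S=last symbol not d (ok); T=last symbol d (ok); U=saw dd (dead)
All strings over {c,d} with no two consecutive d's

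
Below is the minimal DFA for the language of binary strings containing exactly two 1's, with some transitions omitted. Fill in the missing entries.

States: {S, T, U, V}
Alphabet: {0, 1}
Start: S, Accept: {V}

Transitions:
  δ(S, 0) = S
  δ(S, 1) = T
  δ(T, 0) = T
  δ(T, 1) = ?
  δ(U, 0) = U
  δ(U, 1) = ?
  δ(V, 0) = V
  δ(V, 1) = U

From the language and accept set, identify what each state tracks — S: zero 1's; T: one 1; U: ≥ three 1's (dead); V: two 1's.
Each missing δ(q, a) is the state matching the new tracked value after reading a.
δ(T, 1) = V; δ(U, 1) = U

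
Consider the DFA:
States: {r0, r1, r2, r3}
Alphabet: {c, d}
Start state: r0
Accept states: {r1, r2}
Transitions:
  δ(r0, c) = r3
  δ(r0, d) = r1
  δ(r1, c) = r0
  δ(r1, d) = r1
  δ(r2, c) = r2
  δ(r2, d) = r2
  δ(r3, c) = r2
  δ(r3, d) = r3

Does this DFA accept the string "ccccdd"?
Processing string "ccccdd":
  r0 --c--> r3
  r3 --c--> r2
  r2 --c--> r2
  r2 --c--> r2
  r2 --d--> r2
  r2 --d--> r2
Final state: r2
Accept states: {r1, r2}
Yes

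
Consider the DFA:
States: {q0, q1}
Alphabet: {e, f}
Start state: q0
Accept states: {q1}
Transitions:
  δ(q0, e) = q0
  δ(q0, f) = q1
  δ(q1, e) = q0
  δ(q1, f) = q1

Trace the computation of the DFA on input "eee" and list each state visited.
read 'e': q0 → q0
  read 'e': q0 → q0
  read 'e': q0 → q0
q0 -> q0 -> q0 -> q0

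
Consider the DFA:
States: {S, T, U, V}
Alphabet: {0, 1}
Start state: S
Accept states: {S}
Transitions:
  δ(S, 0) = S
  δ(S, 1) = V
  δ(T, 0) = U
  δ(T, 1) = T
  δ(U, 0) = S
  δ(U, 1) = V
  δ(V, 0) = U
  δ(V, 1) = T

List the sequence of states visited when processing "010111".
read '0': S → S
  read '1': S → V
  read '0': V → U
  read '1': U → V
  read '1': V → T
  read '1': T → T
S -> S -> V -> U -> V -> T -> T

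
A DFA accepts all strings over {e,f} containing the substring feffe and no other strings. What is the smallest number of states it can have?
By Myhill–Nerode, count the distinguishable equivalence classes: 6 classes — one per longest suffix of the input that is a prefix of 'feffe' (lengths 0 through 4), plus an absorbing 'already seen feffe' class.
6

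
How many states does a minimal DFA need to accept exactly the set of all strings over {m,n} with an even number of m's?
By Myhill–Nerode, count the distinguishable equivalence classes: two classes — parity of the count of m's.
2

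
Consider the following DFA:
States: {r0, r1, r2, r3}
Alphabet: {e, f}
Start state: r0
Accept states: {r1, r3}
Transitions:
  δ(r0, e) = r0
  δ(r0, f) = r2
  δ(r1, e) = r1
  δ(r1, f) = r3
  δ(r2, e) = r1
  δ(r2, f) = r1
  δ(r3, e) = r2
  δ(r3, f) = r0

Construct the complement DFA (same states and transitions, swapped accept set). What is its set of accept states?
Complement accept states = All states \ Original accept states
= {r0, r1, r2, r3} \ {r1, r3}
{r0, r2}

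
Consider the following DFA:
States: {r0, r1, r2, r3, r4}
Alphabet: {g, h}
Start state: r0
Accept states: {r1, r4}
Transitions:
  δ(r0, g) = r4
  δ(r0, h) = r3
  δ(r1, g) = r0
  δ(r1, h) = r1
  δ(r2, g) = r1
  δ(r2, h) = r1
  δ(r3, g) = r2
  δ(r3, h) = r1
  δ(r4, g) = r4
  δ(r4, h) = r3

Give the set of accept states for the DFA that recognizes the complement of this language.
Complement accept states = All states \ Original accept states
= {r0, r1, r2, r3, r4} \ {r1, r4}
{r0, r2, r3}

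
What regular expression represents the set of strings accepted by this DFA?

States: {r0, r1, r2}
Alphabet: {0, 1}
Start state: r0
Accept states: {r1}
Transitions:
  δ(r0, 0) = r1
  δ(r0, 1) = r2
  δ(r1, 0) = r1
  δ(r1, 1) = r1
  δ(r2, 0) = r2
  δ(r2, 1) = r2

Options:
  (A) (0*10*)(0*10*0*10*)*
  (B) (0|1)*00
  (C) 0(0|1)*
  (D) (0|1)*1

Check each option against the DFA on short strings; one disagreement eliminates an option:
  (A) (0*10*)(0*10*0*10*)*: on '0' the DFA goes r0 → r1 and accepts (r1 ∈ Accept), but the regex does not match it → eliminate
  (B) (0|1)*00: on '0' the DFA goes r0 → r1 and accepts (r1 ∈ Accept), but the regex does not match it → eliminate
  (C) 0(0|1)*: agrees with the DFA on every string of length ≤ 6
  (D) (0|1)*1: on '0' the DFA goes r0 → r1 and accepts (r1 ∈ Accept), but the regex does not match it → eliminate
Only (C) is consistent with the DFA.
(C) 0(0|1)*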